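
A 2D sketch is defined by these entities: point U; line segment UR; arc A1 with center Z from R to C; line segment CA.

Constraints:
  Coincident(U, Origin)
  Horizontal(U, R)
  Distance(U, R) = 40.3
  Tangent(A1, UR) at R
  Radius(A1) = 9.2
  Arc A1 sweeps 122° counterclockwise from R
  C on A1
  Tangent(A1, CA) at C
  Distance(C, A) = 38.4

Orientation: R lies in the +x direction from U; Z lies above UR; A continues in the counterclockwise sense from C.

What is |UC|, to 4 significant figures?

50.12

U is at the origin; U and R share the same y with |UR| = 40.3 and R on the +x side, so R = (40.30, 0.000). Since A1 is tangent to UR there, ZR ⟂ UR, so Z = R + (0, 9.2) = (40.30, 9.200). On A1, R sits at bearing -90° from Z; a 122° counterclockwise sweep puts C at bearing 32°, so C = Z + 9.2·(cos 32°, sin 32°) = (48.10, 14.08). Then |UC| = |C − U| = 50.12.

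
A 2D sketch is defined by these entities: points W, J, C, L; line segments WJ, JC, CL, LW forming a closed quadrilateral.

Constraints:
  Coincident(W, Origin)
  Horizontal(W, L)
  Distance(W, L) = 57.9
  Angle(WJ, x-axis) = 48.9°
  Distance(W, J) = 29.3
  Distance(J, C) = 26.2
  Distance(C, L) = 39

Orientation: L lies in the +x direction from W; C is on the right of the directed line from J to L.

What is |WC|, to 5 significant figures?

19.557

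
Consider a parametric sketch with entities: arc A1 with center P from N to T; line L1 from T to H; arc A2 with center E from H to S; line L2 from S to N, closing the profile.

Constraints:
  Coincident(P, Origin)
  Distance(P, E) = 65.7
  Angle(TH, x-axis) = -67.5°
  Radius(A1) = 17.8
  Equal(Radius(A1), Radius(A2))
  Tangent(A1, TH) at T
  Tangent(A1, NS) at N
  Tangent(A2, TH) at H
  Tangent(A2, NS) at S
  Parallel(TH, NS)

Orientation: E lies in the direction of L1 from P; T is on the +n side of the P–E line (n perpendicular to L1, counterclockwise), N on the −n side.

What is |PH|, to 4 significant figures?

68.07

Tangency of A1 to both parallel lines with radius 17.8 puts T and N at P ± 17.8·n: T = (16.45, 6.812), N = (-16.45, -6.812). Equal radii place H and S the same way about E: H = E + 17.8·n = (41.59, -53.89), S = E − 17.8·n = (8.697, -67.51). Then |PH| = |H − P| = 68.07.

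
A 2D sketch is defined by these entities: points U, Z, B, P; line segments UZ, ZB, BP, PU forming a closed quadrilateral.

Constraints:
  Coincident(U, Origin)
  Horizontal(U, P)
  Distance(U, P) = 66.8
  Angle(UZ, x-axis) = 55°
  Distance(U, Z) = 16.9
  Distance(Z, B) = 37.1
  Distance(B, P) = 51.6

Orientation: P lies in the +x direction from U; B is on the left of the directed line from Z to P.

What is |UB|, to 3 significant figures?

53.9

U is at the origin; U and P share the same y with |UP| = 66.8 and P in +x, so P = (66.8, 0). UZ runs at 55.0° with |UZ| = 16.9, so Z = (9.69, 13.8). B is determined by |ZB| = 37.1 and |BP| = 51.6 together: it lies at the intersection of circle(Z, 37.1) and circle(P, 51.6). With |ZP| = 58.8, the foot of the radical line on ZP is 18.4 from Z and the perpendicular offset is √(37.1² − 18.4²) = 32.2. Taking the left-of-ZP solution: B = (35.2, 40.8).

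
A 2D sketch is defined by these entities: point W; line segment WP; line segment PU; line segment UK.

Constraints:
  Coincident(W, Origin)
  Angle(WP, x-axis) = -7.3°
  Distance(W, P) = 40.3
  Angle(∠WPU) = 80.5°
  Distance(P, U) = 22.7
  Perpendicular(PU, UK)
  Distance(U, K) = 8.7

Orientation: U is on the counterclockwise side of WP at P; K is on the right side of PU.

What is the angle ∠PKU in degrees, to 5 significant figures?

69.030°

W is at the origin; WP runs at -7.3° with length 40.3, so P = 40.3·(cos -7.3°, sin -7.3°) = (39.973, -5.1207). ∠WPU = 80.5°, so PU runs at -7.3° + (180° − 80.5°) = 92.200° from the x-axis; with |PU| = 22.7, U = P + 22.7·(cos 92.200°, sin 92.200°) = (39.102, 17.563). PU ⟂ UK; with |UK| = 8.7 on the right of PU, K = U + 8.7·(0.99926, 0.038388) = (47.796, 17.897). Then cos ∠PKU = KP·KU / (|KP||KU|), giving 69.030°.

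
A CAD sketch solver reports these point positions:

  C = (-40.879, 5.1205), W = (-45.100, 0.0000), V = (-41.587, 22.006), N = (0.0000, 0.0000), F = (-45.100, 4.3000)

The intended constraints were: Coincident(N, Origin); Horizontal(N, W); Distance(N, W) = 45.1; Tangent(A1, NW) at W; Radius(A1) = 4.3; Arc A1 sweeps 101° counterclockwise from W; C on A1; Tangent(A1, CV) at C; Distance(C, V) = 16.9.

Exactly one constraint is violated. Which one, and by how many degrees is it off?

Tangent(A1, CV) at C — off by 8.60°.

N = (0.00, 0.00) ✓; N.y = 0.00, W.y = 0.00 ✓; |NW| = 45.10 ✓; ∠(FW, WN) = 90.00° ✓; |FW| = 4.300 ✓; bearing(F→C) − bearing(F→W) = 101.0° ✓; |FC| = 4.300 ✓; ∠(FC, CV) = 98.60° ✗; |CV| = 16.90 ✓.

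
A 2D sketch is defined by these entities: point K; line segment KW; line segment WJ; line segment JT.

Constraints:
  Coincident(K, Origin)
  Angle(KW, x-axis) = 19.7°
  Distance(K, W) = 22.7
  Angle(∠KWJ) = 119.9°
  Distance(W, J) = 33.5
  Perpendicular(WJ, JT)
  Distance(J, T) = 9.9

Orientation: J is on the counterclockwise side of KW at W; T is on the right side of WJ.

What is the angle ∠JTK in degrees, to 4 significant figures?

56.57°

∠KWJ = 119.9°, so WJ runs at 19.7° + (180° − 119.9°) = 79.80° from the x-axis; with |WJ| = 33.5, J = W + 33.5·(cos 79.80°, sin 79.80°) = (27.30, 40.62). The perpendicularity gives JT at right angles to WJ; with |JT| = 9.9 on the right of WJ, T = J + 9.9·(0.9842, -0.1771) = (37.05, 38.87). Then cos ∠JTK = TJ·TK / (|TJ||TK|), giving 56.57°.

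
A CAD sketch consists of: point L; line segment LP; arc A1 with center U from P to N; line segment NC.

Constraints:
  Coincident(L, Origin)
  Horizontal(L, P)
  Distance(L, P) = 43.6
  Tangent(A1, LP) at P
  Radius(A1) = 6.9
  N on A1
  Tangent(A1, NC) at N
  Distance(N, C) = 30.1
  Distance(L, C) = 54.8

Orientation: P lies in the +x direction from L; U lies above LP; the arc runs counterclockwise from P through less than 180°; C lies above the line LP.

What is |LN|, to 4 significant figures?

50.94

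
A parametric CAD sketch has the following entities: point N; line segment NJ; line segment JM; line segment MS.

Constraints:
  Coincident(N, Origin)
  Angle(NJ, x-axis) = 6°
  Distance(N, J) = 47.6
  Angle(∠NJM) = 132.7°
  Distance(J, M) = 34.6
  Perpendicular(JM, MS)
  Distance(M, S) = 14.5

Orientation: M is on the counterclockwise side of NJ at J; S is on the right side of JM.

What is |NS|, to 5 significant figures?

83.195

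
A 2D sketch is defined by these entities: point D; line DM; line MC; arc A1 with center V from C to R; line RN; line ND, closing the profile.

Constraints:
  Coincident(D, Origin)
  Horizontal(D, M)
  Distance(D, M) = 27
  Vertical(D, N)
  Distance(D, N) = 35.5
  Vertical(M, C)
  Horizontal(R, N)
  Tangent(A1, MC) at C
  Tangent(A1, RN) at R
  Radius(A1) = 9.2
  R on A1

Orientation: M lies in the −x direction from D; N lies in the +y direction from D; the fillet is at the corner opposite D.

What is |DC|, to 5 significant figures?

37.692

D is at the origin; D and M share the same y with |DM| = 27.0 and M on the −x side, so M = (-27.000, 0.0000). D and N share the same x with |DN| = 35.5 and N on the +y side, so N = (0.0000, 35.500). The virtual corner opposite D is at (-27.000, 35.500). Since A1 is tangent to MC there, VC ⟂ MC and the tangent condition forces VR to be normal to RN, with radius 9.2, so the center V sits 9.2 in from both sides at V = (-17.800, 26.300). That places the tangent points at C = (-27.000, 26.300) on MC and R = (-17.800, 35.500) on RN. Then |DC| = |C − D| = 37.692.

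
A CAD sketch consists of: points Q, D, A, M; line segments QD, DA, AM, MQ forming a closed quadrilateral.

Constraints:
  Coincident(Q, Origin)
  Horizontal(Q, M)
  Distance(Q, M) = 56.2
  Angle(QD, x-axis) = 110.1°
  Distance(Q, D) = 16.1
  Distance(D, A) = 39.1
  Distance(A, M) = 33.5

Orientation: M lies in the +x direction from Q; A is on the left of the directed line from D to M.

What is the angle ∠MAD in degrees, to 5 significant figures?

122.01°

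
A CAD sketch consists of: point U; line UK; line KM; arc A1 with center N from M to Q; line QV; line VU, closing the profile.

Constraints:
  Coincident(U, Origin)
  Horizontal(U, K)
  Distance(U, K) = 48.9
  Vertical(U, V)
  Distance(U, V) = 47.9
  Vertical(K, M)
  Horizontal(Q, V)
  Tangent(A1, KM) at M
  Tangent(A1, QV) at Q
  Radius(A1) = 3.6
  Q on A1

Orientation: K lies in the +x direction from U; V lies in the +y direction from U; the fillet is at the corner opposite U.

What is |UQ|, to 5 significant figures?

65.928

U is at the origin; U and K share the same y with |UK| = 48.9 and K on the +x side, so K = (48.900, 0.0000). UV is vertical with |UV| = 47.9 and V on the +y side, so V = (0.0000, 47.900). The virtual corner opposite U is at (48.900, 47.900). Since A1 is tangent to KM there, NM ⟂ KM and A1 meets QV tangentially, so NQ is at right angles to QV, with radius 3.6, so the center N sits 3.6 in from both sides at N = (45.300, 44.300). That places the tangent points at M = (48.900, 44.300) on KM and Q = (45.300, 47.900) on QV. Then |UQ| = |Q − U| = 65.928.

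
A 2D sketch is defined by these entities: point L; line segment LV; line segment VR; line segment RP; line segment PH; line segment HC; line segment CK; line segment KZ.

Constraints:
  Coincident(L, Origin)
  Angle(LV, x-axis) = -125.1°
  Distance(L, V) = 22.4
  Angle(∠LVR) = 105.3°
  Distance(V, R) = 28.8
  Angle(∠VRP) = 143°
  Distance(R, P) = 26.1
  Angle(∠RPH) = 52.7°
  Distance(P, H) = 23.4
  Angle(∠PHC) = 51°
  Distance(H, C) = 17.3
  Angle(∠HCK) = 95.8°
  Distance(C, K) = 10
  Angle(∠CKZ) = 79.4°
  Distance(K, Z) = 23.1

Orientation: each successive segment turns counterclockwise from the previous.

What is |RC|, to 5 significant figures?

8.0284

L is at the origin; LV runs at -125.1° with length 22.4, so V = (-12.880, -18.327). ∠LVR = 105.3° gives VR at -50.400° from the x-axis; with |VR| = 28.8, R = (5.4777, -40.517). ∠VRP = 143.0° gives RP at -13.400° from the x-axis; with |RP| = 26.1, P = (30.867, -46.566). ∠RPH = 52.7° gives PH at 113.90° from the x-axis; with |PH| = 23.4, H = (21.387, -25.172). ∠PHC = 51.0° gives HC at -117.10° from the x-axis; with |HC| = 17.3, C = (13.506, -40.573). Then |RC| = |C − R| = 8.0284.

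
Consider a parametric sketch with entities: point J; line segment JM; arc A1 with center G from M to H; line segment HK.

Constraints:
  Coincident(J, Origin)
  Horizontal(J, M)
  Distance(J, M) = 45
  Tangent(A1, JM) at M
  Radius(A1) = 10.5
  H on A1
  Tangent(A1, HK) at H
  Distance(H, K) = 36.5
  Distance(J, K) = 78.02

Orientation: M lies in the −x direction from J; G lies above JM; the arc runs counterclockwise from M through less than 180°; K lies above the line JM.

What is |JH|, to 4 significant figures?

42.25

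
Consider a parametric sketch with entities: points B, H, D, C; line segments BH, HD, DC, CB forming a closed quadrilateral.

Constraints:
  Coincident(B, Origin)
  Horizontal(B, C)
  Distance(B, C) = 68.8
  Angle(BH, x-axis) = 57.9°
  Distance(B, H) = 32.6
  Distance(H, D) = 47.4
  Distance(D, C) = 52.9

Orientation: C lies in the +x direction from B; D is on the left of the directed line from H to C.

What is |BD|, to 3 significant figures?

77.8

Checks: |BC| = 68.80 ✓; |BH| = 32.60 ✓; |HD| = 47.40 ✓; |DC| = 52.90 ✓.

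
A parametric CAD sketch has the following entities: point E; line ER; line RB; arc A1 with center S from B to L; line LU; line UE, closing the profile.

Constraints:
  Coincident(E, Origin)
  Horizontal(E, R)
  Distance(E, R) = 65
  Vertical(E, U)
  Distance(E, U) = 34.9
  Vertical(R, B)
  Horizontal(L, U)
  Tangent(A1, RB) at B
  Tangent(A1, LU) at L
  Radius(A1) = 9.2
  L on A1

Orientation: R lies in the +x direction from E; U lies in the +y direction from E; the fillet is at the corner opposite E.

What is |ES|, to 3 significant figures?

61.4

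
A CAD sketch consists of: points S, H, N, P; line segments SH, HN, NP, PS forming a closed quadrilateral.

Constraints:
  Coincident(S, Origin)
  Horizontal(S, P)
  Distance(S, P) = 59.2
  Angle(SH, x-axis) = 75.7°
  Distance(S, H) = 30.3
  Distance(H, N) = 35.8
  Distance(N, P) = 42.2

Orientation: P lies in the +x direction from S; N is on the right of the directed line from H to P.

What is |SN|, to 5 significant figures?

18.031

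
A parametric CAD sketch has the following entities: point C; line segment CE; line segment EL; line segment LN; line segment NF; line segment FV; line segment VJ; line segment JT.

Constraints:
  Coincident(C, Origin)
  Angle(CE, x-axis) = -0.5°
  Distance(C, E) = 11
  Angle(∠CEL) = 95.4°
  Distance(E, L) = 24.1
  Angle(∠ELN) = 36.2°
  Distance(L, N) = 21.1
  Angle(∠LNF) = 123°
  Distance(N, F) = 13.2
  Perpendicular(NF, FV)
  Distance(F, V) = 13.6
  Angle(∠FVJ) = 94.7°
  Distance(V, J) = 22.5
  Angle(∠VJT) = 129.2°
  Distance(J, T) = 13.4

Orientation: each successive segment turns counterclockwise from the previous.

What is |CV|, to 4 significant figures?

15.90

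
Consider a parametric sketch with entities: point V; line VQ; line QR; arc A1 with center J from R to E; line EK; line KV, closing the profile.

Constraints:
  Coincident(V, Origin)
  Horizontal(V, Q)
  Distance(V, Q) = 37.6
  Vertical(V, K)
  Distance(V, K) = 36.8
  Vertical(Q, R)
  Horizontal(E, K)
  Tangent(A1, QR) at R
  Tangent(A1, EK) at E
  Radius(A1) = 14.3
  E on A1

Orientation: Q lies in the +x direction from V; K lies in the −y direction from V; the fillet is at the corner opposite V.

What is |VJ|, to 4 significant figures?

32.39

V is at the origin; V and Q share the same y with |VQ| = 37.6 and Q on the +x side, so Q = (37.60, 0.000). VK is vertical with |VK| = 36.8 and K on the −y side, so K = (0.000, -36.80). The virtual corner opposite V is at (37.60, -36.80). The tangent condition forces JR to be normal to QR and the tangent condition forces JE to be normal to EK, with radius 14.3, so the center J sits 14.3 in from both sides at J = (23.30, -22.50). Then |VJ| = |J − V| = 32.39.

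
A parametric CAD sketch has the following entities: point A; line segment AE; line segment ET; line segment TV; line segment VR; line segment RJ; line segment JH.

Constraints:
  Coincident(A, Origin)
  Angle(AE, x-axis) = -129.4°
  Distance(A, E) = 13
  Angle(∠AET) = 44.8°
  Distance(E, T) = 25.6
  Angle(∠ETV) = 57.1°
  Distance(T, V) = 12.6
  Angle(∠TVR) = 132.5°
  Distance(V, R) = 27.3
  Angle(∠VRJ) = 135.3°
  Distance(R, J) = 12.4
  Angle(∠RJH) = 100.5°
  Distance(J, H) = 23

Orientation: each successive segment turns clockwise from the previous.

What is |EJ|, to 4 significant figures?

19.98

A is at the origin; AE runs at -129.4° with length 13.0, so E = (-8.251, -10.05). ∠AET = 44.8° gives ET at 95.40° from the x-axis; with |ET| = 25.6, T = (-10.66, 15.44). ∠ETV = 57.1° gives TV at -27.50° from the x-axis; with |TV| = 12.6, V = (0.5157, 9.623). ∠TVR = 132.5° gives VR at -75.00° from the x-axis; with |VR| = 27.3, R = (7.581, -16.75). ∠VRJ = 135.3° gives RJ at -119.7° from the x-axis; with |RJ| = 12.4, J = (1.438, -27.52). Then |EJ| = |J − E| = 19.98.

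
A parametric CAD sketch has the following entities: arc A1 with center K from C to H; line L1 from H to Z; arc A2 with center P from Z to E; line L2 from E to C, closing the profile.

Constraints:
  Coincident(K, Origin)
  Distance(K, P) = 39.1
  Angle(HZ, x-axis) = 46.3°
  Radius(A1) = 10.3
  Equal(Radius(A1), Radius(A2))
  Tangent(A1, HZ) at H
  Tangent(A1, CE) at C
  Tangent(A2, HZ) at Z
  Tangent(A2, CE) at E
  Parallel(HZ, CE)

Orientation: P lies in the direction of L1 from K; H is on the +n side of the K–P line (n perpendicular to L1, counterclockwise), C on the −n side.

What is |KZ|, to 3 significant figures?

40.4

The slot axis is L1's direction at 46.3°, so u = (cos 46.3°, sin 46.3°) = (0.691, 0.723) and n = (−sin 46.3°, cos 46.3°) = (-0.723, 0.691). K is at the origin and P lies 39.1 along u from K, so P = 39.1·u = (27.0, 28.3). Tangency of A1 to both parallel lines with radius 10.3 puts H and C at K ± 10.3·n: H = (-7.45, 7.12), C = (7.45, -7.12). Equal radii place Z and E the same way about P: Z = P + 10.3·n = (19.6, 35.4), E = P − 10.3·n = (34.5, 21.2). Then |KZ| = |Z − K| = 40.4.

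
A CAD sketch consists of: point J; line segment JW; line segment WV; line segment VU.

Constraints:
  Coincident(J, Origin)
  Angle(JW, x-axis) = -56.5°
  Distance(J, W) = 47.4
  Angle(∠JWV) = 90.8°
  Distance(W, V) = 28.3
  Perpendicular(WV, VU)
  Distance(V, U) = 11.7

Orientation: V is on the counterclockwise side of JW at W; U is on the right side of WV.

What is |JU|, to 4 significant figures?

65.81

J is at the origin; JW runs at -56.5° with length 47.4, so W = 47.4·(cos -56.5°, sin -56.5°) = (26.16, -39.53). ∠JWV = 90.8°, so WV runs at -56.5° + (180° − 90.8°) = 32.70° from the x-axis; with |WV| = 28.3, V = W + 28.3·(cos 32.70°, sin 32.70°) = (49.98, -24.24). WV ⟂ VU; with |VU| = 11.7 on the right of WV, U = V + 11.7·(0.5402, -0.8415) = (56.30, -34.08). Then |JU| = |U − J| = 65.81.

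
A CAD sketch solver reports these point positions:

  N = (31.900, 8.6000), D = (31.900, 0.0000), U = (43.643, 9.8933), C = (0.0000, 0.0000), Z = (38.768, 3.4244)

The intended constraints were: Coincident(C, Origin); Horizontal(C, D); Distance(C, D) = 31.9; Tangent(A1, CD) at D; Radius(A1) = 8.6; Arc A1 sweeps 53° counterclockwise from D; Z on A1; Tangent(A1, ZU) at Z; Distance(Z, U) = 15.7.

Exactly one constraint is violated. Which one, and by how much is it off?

Distance(Z, U) = 15.7 — off by 7.60.

C = (0.00, 0.00) ✓; C.y = 0.00, D.y = 0.00 ✓; |CD| = 31.90 ✓; ∠(ND, DC) = 90.00° ✓; |ND| = 8.600 ✓; bearing(N→Z) − bearing(N→D) = 53.00° ✓; |NZ| = 8.600 ✓; ∠(NZ, ZU) = 90.00° ✓; |ZU| = 8.100 ✗.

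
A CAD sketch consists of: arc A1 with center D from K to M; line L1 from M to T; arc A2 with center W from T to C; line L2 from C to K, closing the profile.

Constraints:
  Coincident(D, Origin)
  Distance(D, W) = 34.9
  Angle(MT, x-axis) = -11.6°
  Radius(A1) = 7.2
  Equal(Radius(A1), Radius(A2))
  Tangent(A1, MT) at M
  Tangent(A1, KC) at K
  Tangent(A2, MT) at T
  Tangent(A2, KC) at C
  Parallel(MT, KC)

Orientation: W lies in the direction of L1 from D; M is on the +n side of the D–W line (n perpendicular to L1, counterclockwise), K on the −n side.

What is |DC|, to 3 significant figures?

35.6

Tangency of A1 to both parallel lines with radius 7.2 puts M and K at D ± 7.2·n: M = (1.45, 7.05), K = (-1.45, -7.05). Equal radii place T and C the same way about W: T = W + 7.2·n = (35.6, 0.0353), C = W − 7.2·n = (32.7, -14.1). Then |DC| = |C − D| = 35.6.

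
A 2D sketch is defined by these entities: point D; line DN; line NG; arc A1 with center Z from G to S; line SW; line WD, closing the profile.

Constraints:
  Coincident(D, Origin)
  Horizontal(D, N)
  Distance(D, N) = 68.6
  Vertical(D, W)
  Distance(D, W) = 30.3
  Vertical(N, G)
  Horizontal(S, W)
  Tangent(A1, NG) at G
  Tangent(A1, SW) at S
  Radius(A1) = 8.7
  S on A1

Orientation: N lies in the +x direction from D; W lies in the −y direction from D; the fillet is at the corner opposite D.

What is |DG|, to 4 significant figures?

71.92

The virtual corner opposite D is at (68.60, -30.30). Since A1 is tangent to NG there, ZG ⟂ NG and tangency of A1 to SW means the radius ZS is perpendicular to SW, with radius 8.7, so the center Z sits 8.7 in from both sides at Z = (59.90, -21.60). That places the tangent points at G = (68.60, -21.60) on NG and S = (59.90, -30.30) on SW. Then |DG| = |G − D| = 71.92.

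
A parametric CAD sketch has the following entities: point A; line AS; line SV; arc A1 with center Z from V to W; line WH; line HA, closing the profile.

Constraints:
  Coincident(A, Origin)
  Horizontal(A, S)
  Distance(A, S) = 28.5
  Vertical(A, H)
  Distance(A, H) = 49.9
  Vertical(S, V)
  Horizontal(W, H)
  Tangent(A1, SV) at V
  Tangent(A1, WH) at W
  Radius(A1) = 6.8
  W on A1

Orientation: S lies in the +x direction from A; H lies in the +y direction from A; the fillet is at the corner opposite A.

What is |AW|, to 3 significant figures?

54.4

A is at the origin; A and S share the same y with |AS| = 28.5 and S on the +x side, so S = (28.5, 0.00). A and H share the same x with |AH| = 49.9 and H on the +y side, so H = (0.00, 49.9). The virtual corner opposite A is at (28.5, 49.9). Since A1 is tangent to SV there, ZV ⟂ SV and tangency of A1 to WH means the radius ZW is perpendicular to WH, with radius 6.8, so the center Z sits 6.8 in from both sides at Z = (21.7, 43.1). That places the tangent points at V = (28.5, 43.1) on SV and W = (21.7, 49.9) on WH. Then |AW| = |W − A| = 54.4.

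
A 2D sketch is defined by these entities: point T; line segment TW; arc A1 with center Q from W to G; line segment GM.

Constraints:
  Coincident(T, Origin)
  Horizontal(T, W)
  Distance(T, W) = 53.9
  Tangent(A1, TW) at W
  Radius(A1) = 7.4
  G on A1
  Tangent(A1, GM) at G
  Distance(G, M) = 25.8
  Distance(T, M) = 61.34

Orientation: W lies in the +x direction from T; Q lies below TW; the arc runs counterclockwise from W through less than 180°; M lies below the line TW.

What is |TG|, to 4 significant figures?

47.41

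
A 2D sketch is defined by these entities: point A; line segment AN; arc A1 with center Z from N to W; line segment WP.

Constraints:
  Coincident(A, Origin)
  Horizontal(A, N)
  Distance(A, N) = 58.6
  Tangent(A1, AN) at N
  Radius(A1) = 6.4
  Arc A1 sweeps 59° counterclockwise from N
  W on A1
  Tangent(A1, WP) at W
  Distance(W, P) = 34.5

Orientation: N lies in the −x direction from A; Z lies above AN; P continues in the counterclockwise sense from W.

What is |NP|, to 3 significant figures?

40.1

A is at the origin; A and N share the same y with |AN| = 58.6 and N on the −x side, so N = (-58.6, 0.00). A1 meets AN tangentially, so ZN is at right angles to AN, so Z = N + (0, 6.4) = (-58.6, 6.40). On A1, N sits at bearing -90° from Z; a 59° counterclockwise sweep puts W at bearing -31°, so W = Z + 6.4·(cos -31°, sin -31°) = (-53.1, 3.10). Since A1 is tangent to WP there, ZW ⟂ WP, so WP runs along (−sin -31°, cos -31°); with |WP| = 34.5, P = (-35.3, 32.7). Then |NP| = |P − N| = 40.1.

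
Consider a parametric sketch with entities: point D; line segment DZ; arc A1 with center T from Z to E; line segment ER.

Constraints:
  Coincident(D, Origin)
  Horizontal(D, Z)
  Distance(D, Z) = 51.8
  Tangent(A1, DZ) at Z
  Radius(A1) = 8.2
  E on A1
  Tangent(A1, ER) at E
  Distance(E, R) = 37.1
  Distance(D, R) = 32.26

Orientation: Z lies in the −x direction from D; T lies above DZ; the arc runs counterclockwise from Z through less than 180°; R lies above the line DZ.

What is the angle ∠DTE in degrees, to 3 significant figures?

39.8°

Checks: |TZ| = 8.200 ✓; |TE| = 8.200 ✓; ∠(TE, ER) = 90.00° ✓; |ER| = 37.10 ✓; |DR| = 32.26 ✓.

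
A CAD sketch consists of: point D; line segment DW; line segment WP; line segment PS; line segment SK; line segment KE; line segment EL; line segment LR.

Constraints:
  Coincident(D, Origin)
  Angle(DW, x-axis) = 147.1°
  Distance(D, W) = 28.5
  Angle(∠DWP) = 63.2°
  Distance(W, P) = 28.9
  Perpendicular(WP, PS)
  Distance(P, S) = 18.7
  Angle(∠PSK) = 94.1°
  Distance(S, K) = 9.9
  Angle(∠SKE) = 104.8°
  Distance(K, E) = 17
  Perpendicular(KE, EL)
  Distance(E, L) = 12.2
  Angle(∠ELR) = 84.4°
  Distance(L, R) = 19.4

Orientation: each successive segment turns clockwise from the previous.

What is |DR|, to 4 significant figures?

18.16

D is at the origin; DW runs at 147.1° with length 28.5, so W = (-23.93, 15.48). ∠DWP = 63.2° gives WP at 30.30° from the x-axis; with |WP| = 28.9, P = (1.023, 30.06). WP ⟂ PS, so PS runs at -59.70°; with |PS| = 18.7, S = (10.46, 13.92). ∠PSK = 94.1° gives SK at -145.6° from the x-axis; with |SK| = 9.9, K = (2.289, 8.323). ∠SKE = 104.8° gives KE at 139.2° from the x-axis; with |KE| = 17.0, E = (-10.58, 19.43). KE ⟂ EL, so EL runs at 49.20°; with |EL| = 12.2, L = (-2.608, 28.67). ∠ELR = 84.4° gives LR at -46.40° from the x-axis; with |LR| = 19.4, R = (10.77, 14.62). Then |DR| = |R − D| = 18.16.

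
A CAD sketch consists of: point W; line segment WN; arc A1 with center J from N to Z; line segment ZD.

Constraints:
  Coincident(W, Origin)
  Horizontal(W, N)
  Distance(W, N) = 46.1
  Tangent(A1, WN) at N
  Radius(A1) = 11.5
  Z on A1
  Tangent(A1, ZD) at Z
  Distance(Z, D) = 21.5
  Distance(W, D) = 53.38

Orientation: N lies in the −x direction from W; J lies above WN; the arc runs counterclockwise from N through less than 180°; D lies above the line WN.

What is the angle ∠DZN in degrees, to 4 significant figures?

128.0°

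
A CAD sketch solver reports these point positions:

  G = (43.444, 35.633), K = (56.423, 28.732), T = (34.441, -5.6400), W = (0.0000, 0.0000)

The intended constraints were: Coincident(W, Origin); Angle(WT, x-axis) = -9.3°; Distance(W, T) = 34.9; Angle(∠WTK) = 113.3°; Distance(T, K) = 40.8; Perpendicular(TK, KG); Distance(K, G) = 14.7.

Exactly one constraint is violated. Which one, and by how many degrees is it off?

Perpendicular(TK, KG) — off by 4.60°.

W = (0.00, 0.00) ✓; WT at -9.300° ✓; |WT| = 34.90 ✓; ∠WTK = 113.3° ✓; |TK| = 40.80 ✓; ∠(TK, KG) = 94.60° ✗; |KG| = 14.70 ✓.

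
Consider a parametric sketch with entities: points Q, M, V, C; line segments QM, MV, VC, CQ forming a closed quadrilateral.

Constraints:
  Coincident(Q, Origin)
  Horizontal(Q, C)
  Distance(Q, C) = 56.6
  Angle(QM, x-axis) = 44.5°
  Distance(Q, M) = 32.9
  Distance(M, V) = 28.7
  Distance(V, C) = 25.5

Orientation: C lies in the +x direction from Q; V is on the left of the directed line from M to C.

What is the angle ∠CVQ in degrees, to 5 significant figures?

74.454°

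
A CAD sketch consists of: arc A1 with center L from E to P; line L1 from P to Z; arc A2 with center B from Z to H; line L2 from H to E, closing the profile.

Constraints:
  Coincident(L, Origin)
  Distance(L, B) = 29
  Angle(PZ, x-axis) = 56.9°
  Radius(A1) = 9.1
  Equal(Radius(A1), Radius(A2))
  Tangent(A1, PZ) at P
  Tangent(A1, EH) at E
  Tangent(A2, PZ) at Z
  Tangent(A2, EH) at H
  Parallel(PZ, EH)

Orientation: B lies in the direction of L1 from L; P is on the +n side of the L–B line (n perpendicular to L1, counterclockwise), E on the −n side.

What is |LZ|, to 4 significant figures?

30.39

The slot axis is L1's direction at 56.9°, so u = (cos 56.9°, sin 56.9°) = (0.5461, 0.8377) and n = (−sin 56.9°, cos 56.9°) = (-0.8377, 0.5461). L is at the origin and B lies 29.0 along u from L, so B = 29.0·u = (15.84, 24.29). Tangency of A1 to both parallel lines with radius 9.1 puts P and E at L ± 9.1·n: P = (-7.623, 4.970), E = (7.623, -4.970). Equal radii place Z and H the same way about B: Z = B + 9.1·n = (8.214, 29.26), H = B − 9.1·n = (23.46, 19.32). Then |LZ| = |Z − L| = 30.39.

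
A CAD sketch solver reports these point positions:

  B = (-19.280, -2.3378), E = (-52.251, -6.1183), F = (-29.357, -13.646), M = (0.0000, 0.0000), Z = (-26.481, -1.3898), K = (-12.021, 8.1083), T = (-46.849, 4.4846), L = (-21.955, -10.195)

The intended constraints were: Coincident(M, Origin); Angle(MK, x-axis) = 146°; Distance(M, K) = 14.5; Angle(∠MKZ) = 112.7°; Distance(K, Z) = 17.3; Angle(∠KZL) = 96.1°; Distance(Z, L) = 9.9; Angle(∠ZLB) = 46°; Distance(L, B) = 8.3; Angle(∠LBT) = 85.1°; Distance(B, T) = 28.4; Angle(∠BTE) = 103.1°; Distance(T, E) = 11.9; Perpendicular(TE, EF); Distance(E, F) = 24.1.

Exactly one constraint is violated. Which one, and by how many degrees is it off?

Perpendicular(TE, EF) — off by 8.80°.

M = (0.00, 0.00) ✓; MK at 146.0° ✓; |MK| = 14.50 ✓; ∠MKZ = 112.7° ✓; |KZ| = 17.30 ✓; ∠KZL = 96.10° ✓; |ZL| = 9.900 ✓; ∠ZLB = 46.01° ✓; |LB| = 8.300 ✓; ∠LBT = 85.10° ✓; |BT| = 28.40 ✓; ∠BTE = 103.1° ✓; |TE| = 11.90 ✓; ∠(TE, EF) = 98.80° ✗; |EF| = 24.10 ✓.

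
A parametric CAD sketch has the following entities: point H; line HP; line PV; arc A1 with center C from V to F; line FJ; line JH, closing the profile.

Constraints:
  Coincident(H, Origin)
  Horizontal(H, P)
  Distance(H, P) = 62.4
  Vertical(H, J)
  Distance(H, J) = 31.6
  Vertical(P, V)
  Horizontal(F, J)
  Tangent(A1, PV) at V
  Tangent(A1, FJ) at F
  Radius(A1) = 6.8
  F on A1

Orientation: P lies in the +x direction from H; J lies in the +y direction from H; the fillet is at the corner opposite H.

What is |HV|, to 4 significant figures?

67.15

H is at the origin; H and P share the same y with |HP| = 62.4 and P on the +x side, so P = (62.40, 0.000). H and J share the same x with |HJ| = 31.6 and J on the +y side, so J = (0.000, 31.60). The virtual corner opposite H is at (62.40, 31.60). A1 meets PV tangentially, so CV is at right angles to PV and the tangent condition forces CF to be normal to FJ, with radius 6.8, so the center C sits 6.8 in from both sides at C = (55.60, 24.80). That places the tangent points at V = (62.40, 24.80) on PV and F = (55.60, 31.60) on FJ. Then |HV| = |V − H| = 67.15.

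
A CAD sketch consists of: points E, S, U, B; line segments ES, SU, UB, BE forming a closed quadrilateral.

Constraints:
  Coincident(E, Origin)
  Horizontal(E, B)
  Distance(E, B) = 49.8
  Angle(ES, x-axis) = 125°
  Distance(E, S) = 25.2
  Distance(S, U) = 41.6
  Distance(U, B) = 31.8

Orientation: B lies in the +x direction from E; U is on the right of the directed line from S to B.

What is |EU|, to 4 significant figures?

19.02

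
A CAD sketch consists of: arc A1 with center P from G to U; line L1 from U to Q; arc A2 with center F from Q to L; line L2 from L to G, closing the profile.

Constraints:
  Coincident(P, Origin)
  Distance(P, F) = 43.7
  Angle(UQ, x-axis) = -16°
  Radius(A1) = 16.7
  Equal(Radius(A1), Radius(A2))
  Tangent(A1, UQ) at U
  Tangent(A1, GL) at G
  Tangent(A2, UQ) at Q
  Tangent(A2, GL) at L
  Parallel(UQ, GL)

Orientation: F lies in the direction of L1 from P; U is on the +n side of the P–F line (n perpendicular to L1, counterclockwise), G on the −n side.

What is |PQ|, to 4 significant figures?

46.78

The slot axis is L1's direction at -16.0°, so u = (cos -16.0°, sin -16.0°) = (0.9613, -0.2756) and n = (−sin -16.0°, cos -16.0°) = (0.2756, 0.9613). P is at the origin and F lies 43.7 along u from P, so F = 43.7·u = (42.01, -12.05). Tangency of A1 to both parallel lines with radius 16.7 puts U and G at P ± 16.7·n: U = (4.603, 16.05), G = (-4.603, -16.05). Equal radii place Q and L the same way about F: Q = F + 16.7·n = (46.61, 4.008), L = F − 16.7·n = (37.40, -28.10). Then |PQ| = |Q − P| = 46.78.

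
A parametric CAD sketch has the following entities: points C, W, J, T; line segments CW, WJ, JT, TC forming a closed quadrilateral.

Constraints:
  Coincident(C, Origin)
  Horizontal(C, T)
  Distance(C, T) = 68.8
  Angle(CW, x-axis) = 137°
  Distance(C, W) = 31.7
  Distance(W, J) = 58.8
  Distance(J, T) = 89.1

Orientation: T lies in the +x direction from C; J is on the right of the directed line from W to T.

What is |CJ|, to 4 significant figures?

38.35

C is at the origin; C and T share the same y with |CT| = 68.8 and T in +x, so T = (68.8, 0). CW runs at 137.0° with |CW| = 31.7, so W = (-23.18, 21.62). J is determined by |WJ| = 58.8 and |JT| = 89.1 together: it lies at the intersection of circle(W, 58.8) and circle(T, 89.1). With |WT| = 94.49, the foot of the radical line on WT is 23.53 from W and the perpendicular offset is √(58.8² − 23.53²) = 53.89. Taking the right-of-WT solution: J = (-12.61, -36.22).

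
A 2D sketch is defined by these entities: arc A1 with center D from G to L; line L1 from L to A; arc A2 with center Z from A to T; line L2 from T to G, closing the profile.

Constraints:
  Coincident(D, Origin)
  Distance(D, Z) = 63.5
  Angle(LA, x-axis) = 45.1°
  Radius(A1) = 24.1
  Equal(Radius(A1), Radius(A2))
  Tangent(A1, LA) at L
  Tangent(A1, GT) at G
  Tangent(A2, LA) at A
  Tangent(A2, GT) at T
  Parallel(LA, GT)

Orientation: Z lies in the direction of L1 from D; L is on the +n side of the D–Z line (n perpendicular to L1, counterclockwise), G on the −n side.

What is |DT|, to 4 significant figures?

67.92

The slot axis is L1's direction at 45.1°, so u = (cos 45.1°, sin 45.1°) = (0.7059, 0.7083) and n = (−sin 45.1°, cos 45.1°) = (-0.7083, 0.7059). D is at the origin and Z lies 63.5 along u from D, so Z = 63.5·u = (44.82, 44.98). Tangency of A1 to both parallel lines with radius 24.1 puts L and G at D ± 24.1·n: L = (-17.07, 17.01), G = (17.07, -17.01). Equal radii place A and T the same way about Z: A = Z + 24.1·n = (27.75, 61.99), T = Z − 24.1·n = (61.89, 27.97). Then |DT| = |T − D| = 67.92.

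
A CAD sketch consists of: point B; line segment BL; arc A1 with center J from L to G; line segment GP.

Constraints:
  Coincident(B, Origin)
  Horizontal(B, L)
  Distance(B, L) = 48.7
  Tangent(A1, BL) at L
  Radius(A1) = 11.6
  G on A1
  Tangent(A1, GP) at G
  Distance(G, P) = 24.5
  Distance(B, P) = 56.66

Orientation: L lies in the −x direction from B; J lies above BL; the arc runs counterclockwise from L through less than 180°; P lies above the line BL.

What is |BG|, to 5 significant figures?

39.819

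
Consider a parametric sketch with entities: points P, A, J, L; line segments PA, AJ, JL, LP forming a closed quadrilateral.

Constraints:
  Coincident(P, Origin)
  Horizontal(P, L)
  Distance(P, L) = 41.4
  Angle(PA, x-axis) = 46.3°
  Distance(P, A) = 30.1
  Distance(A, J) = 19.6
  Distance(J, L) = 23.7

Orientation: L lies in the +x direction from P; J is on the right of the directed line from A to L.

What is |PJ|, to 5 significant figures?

17.980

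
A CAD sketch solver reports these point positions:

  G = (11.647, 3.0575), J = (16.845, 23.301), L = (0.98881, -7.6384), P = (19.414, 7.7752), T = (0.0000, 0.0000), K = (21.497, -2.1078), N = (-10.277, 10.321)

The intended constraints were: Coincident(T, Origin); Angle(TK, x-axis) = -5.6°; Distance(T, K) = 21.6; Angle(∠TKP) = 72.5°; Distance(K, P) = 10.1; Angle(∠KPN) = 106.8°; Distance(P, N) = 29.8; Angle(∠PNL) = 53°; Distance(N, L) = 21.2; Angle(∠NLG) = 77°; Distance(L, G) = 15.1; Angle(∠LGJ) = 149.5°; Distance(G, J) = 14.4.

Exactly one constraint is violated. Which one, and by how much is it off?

Distance(G, J) = 14.4 — off by 6.50.

T = (0.00, 0.00) ✓; TK at -5.600° ✓; |TK| = 21.60 ✓; ∠TKP = 72.50° ✓; |KP| = 10.10 ✓; ∠KPN = 106.8° ✓; |PN| = 29.80 ✓; ∠PNL = 53.00° ✓; |NL| = 21.20 ✓; ∠NLG = 77.00° ✓; |LG| = 15.10 ✓; ∠LGJ = 149.5° ✓; |GJ| = 20.90 ✗.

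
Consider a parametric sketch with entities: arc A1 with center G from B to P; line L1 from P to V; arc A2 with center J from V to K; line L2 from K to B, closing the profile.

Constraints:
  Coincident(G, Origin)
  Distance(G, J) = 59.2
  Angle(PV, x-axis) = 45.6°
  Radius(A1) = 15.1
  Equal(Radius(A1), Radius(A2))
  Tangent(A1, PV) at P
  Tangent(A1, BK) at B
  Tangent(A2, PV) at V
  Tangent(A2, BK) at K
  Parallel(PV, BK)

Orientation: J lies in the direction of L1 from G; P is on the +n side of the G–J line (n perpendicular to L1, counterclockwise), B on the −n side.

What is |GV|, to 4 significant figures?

61.10

The slot axis is L1's direction at 45.6°, so u = (cos 45.6°, sin 45.6°) = (0.6997, 0.7145) and n = (−sin 45.6°, cos 45.6°) = (-0.7145, 0.6997). G is at the origin and J lies 59.2 along u from G, so J = 59.2·u = (41.42, 42.30). Tangency of A1 to both parallel lines with radius 15.1 puts P and B at G ± 15.1·n: P = (-10.79, 10.56), B = (10.79, -10.56). Equal radii place V and K the same way about J: V = J + 15.1·n = (30.63, 52.86), K = J − 15.1·n = (52.21, 31.73). Then |GV| = |V − G| = 61.10.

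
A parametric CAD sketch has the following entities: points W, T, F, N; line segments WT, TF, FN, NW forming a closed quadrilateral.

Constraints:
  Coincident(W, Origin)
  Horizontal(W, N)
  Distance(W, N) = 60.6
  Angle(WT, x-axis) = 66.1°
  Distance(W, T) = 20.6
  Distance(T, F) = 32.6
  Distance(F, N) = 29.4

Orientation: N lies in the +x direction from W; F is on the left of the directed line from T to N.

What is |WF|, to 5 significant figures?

46.248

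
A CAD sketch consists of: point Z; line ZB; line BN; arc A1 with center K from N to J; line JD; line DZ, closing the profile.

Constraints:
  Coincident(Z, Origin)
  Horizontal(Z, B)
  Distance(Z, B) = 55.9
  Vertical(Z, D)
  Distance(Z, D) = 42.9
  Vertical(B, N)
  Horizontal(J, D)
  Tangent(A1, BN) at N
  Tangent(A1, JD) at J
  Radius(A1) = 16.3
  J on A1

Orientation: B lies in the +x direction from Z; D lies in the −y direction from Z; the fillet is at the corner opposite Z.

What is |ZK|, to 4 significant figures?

47.70

Z is at the origin; Z and B share the same y with |ZB| = 55.9 and B on the +x side, so B = (55.90, 0.000). ZD is vertical with |ZD| = 42.9 and D on the −y side, so D = (0.000, -42.90). The virtual corner opposite Z is at (55.90, -42.90). Since A1 is tangent to BN there, KN ⟂ BN and the tangent condition forces KJ to be normal to JD, with radius 16.3, so the center K sits 16.3 in from both sides at K = (39.60, -26.60). Then |ZK| = |K − Z| = 47.70.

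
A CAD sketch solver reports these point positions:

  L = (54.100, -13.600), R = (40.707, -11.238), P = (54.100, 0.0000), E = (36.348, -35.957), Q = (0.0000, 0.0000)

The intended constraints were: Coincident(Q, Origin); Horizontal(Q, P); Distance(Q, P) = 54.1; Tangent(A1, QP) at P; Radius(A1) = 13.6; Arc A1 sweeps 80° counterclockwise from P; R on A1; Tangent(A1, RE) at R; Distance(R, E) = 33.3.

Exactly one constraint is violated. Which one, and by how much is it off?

Distance(R, E) = 33.3 — off by 8.20.

Q = (0.00, 0.00) ✓; Q.y = 0.00, P.y = 0.00 ✓; |QP| = 54.10 ✓; ∠(LP, PQ) = 90.00° ✓; |LP| = 13.60 ✓; bearing(L→R) − bearing(L→P) = 80.00° ✓; |LR| = 13.60 ✓; ∠(LR, RE) = 90.00° ✓; |RE| = 25.10 ✗.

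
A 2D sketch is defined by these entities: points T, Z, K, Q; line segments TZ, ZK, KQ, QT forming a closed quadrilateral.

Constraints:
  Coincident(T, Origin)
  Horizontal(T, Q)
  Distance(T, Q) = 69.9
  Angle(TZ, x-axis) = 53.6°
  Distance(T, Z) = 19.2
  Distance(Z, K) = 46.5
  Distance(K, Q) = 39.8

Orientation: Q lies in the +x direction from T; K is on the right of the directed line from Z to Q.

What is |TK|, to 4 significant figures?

43.98

T is at the origin; T and Q share the same y with |TQ| = 69.9 and Q in +x, so Q = (69.9, 0). TZ runs at 53.6° with |TZ| = 19.2, so Z = (11.39, 15.45). K is determined by |ZK| = 46.5 and |KQ| = 39.8 together: it lies at the intersection of circle(Z, 46.5) and circle(Q, 39.8). With |ZQ| = 60.51, the foot of the radical line on ZQ is 35.03 from Z and the perpendicular offset is √(46.5² − 35.03²) = 30.58. Taking the right-of-ZQ solution: K = (37.46, -23.05).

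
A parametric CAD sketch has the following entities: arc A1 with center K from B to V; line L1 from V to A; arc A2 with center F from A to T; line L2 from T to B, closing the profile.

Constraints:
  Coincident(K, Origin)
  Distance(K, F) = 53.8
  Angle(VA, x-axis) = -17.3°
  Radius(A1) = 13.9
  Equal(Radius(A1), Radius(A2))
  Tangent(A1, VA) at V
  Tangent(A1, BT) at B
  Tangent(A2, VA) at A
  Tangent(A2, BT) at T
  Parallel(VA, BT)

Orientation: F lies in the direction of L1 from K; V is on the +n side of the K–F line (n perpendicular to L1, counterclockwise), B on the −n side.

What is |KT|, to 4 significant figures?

55.57

The slot axis is L1's direction at -17.3°, so u = (cos -17.3°, sin -17.3°) = (0.9548, -0.2974) and n = (−sin -17.3°, cos -17.3°) = (0.2974, 0.9548). K is at the origin and F lies 53.8 along u from K, so F = 53.8·u = (51.37, -16.00). Tangency of A1 to both parallel lines with radius 13.9 puts V and B at K ± 13.9·n: V = (4.134, 13.27), B = (-4.134, -13.27). Equal radii place A and T the same way about F: A = F + 13.9·n = (55.50, -2.728), T = F − 13.9·n = (47.23, -29.27). Then |KT| = |T − K| = 55.57.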